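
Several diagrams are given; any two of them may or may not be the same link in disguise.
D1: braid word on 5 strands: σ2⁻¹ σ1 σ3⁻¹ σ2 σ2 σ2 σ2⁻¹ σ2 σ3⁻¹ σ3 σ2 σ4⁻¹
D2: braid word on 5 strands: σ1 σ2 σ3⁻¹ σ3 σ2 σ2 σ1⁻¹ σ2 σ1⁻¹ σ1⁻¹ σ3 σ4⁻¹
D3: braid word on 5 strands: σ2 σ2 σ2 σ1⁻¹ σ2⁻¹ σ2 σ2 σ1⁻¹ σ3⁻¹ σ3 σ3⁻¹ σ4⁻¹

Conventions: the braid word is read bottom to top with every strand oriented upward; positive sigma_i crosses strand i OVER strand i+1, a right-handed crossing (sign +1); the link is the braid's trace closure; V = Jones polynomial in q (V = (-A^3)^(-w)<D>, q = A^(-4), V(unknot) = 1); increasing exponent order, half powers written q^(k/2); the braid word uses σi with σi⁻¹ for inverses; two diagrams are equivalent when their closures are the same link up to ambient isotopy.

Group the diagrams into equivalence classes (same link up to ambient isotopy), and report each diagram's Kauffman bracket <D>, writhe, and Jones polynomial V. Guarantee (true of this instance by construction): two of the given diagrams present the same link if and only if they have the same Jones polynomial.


equivalence classes: {D1} | {D2, D3}
D1 (bracket -A^-10 + A^-6 + A^2; 12 crossings at w = +2): V = q + q^3 - q^4
V(D2) = q^-1 - 1 + 2q - 2q^2 + 2q^3 - 2q^4 + q^5  [12 crossings, <D> = A^-14 - 2A^-10 + 2A^-6 - 2A^-2 + 2A^2 - A^6 + A^10, w = +2]
V(D3) = q^-1 - 1 + 2q - 2q^2 + 2q^3 - 2q^4 + q^5  (w 0, c 12, <D> = A^-20 - 2A^-16 + 2A^-12 - 2A^-8 + 2A^-4 - 1 + A^4)
observation: 2 classes among 3 diagrams; unequal V(q) rules out equality


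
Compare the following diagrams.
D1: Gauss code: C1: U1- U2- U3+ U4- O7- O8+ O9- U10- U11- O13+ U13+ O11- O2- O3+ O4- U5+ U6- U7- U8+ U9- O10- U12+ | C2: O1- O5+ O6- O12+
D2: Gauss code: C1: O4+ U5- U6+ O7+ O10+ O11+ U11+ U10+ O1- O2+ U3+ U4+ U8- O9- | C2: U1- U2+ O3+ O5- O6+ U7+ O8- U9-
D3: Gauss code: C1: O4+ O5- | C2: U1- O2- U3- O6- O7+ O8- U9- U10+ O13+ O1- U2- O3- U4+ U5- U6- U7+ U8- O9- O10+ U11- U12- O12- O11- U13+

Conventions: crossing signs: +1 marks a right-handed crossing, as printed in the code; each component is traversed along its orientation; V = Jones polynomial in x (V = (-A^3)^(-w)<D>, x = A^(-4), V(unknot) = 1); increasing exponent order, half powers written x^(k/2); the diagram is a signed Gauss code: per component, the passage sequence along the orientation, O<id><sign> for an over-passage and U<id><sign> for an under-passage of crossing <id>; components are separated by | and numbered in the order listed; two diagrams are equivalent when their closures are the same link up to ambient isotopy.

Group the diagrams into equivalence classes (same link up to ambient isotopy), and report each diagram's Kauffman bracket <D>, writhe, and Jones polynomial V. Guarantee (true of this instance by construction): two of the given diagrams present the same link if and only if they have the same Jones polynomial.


grouping into links: {D1, D3} | {D2}
V(D1) = x^(-9/2) - x^(-5/2) - x^(-3/2) - x^(-1/2)  (w -3, c 13, <D> = A^-7 + A^-3 + A - A^9)
V(D2) = -x^(-1/2) - x^(1/2)  [11 crossings, <D> = A^7 + A^11, w = +3]
V(D3) = x^(-9/2) - x^(-5/2) - x^(-3/2) - x^(-1/2)  (w -5, c 13, <D> = A^-13 + A^-9 + A^-5 - A^3)
key observation: V(x) takes 2 values over 3 diagrams, fixing the grouping


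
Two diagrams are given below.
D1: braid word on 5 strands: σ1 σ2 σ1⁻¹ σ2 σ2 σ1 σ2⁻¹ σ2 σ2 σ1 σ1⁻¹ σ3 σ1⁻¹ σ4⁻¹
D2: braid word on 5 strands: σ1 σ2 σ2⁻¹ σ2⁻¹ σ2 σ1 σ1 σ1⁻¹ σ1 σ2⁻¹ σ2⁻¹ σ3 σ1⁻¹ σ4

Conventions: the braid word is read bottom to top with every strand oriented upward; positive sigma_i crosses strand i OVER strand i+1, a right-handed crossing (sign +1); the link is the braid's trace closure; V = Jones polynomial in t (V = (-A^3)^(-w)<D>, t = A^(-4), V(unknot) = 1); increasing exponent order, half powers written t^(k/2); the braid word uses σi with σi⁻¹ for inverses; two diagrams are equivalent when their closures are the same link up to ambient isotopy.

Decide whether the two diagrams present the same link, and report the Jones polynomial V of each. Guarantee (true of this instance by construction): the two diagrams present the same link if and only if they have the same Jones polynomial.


same link: no
V(D1) = t + 2t^3 + t^5  [14 crossings, <D> = A^-8 + 2 + A^8, w = +4]
D2 (bracket A^-2 + 2A^6 + A^14; 14 crossings at w = +2): V = t^-2 + 2 + t^2
note: V(t) takes 2 values over 2 diagrams, fixing the grouping


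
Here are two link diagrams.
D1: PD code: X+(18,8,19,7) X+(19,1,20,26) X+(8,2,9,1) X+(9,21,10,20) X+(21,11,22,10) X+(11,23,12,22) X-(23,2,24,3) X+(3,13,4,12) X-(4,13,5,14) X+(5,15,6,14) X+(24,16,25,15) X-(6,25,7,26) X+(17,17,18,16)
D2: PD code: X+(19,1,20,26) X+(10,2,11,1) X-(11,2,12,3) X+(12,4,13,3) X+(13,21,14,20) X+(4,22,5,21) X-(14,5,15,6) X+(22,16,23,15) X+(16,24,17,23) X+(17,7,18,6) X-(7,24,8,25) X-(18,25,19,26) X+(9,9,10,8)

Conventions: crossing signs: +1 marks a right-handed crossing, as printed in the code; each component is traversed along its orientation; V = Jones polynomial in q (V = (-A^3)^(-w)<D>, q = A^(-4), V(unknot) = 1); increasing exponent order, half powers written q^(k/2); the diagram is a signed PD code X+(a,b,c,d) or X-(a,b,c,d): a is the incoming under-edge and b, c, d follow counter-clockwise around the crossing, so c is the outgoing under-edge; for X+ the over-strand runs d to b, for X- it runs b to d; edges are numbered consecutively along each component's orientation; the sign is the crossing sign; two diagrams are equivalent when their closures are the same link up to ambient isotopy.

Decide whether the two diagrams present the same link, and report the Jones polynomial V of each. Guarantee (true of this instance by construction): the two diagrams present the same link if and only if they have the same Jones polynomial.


equivalent: no
V(D1) = q^2 - q^3 + 2q^4 - 2q^5 + 3q^6 - 2q^7 + q^8 - q^9  (w +7, c 13, <D> = A^-15 - A^-11 + 2A^-7 - 3A^-3 + 2A - 2A^5 + A^9 - A^13)
V(D2) = q - q^2 + 2q^3 - q^4 + q^5 - q^6  [13 crossings, <D> = A^-9 - A^-5 + A^-1 - 2A^3 + A^7 - A^11, w = +5]
key observation: comparing 2 Jones polynomials yields 2 groups


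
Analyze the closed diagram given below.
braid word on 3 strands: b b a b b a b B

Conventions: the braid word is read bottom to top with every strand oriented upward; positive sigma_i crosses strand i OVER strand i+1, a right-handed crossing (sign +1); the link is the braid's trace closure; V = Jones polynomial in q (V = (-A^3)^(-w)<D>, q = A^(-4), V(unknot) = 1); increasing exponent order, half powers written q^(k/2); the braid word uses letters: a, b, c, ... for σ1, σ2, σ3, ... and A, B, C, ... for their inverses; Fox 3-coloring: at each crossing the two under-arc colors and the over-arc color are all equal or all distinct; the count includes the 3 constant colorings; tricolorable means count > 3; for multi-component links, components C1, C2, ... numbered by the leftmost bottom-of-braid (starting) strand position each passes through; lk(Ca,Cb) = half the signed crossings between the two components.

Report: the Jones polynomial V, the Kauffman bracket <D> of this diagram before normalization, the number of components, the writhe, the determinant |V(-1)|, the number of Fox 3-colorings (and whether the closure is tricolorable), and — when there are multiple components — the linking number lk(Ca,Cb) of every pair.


V(q) = q^2 + q^4 + 2q^6
bracket: 2A^-6 + A^2 + A^10, w = +6
3 components, writhe +6, over 8 crossings
lk(C1,C2) = +1
linking number lk(C1,C3) = +1
lk(C2,C3): +1
det 4, colorings 3 of 3^8 — not tricolorable
observation: w = +6 shifts under R1 moves; the (-A^3)^(-6) factor cancels that in V


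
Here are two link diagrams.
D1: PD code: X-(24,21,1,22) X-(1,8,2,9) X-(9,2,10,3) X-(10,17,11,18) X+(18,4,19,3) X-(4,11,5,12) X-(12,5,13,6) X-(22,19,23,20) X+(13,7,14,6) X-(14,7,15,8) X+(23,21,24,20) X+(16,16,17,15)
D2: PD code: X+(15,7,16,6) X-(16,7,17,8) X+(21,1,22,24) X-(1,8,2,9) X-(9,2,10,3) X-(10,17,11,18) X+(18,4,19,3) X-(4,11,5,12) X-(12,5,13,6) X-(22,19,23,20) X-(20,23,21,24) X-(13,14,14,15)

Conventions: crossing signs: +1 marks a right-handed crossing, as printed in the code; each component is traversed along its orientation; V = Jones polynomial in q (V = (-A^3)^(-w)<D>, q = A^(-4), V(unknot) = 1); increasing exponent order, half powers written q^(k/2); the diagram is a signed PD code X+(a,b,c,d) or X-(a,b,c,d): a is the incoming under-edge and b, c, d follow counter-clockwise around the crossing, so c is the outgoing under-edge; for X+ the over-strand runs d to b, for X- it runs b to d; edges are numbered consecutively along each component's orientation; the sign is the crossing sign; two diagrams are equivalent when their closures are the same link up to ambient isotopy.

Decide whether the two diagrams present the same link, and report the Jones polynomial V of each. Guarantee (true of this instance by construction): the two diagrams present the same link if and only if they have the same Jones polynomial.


equivalent: yes
V(D1) = -q^-6 + q^-5 - q^-4 + 2q^-3 - q^-2 + q^-1  (w -4, c 12, <D> = A^-8 - A^-4 + 2 - A^4 + A^8 - A^12)
V(D2) = -q^-6 + q^-5 - q^-4 + 2q^-3 - q^-2 + q^-1  [12 crossings, <D> = A^-14 - A^-10 + 2A^-6 - A^-2 + A^2 - A^6, w = -6]
key observation: Reidemeister moves carry D1 (12 crossings) to D2 (12)


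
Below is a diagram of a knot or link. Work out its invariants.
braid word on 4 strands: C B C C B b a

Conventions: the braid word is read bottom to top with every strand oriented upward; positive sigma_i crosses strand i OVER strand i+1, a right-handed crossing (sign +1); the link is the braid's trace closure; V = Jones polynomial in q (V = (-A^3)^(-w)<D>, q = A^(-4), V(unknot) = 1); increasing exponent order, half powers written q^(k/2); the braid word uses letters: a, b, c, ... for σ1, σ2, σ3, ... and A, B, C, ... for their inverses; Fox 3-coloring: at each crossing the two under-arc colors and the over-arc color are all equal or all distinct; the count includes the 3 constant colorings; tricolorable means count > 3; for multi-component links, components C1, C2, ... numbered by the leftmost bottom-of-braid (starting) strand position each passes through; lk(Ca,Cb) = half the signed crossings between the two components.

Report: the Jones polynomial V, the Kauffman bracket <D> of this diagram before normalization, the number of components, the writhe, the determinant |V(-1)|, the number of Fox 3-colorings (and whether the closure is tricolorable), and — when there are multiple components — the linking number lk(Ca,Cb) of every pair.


V = -q^-4 + q^-3 + q^-1
<D> = -A^-5 - A^3 + A^7 (w = -3)
1 component over 7 crossings, w = -3
9 Fox colorings among 3^7, |V(-1)| = 3: tricolorable
why: the span of V is 3, forcing >= 3 crossings in any diagram


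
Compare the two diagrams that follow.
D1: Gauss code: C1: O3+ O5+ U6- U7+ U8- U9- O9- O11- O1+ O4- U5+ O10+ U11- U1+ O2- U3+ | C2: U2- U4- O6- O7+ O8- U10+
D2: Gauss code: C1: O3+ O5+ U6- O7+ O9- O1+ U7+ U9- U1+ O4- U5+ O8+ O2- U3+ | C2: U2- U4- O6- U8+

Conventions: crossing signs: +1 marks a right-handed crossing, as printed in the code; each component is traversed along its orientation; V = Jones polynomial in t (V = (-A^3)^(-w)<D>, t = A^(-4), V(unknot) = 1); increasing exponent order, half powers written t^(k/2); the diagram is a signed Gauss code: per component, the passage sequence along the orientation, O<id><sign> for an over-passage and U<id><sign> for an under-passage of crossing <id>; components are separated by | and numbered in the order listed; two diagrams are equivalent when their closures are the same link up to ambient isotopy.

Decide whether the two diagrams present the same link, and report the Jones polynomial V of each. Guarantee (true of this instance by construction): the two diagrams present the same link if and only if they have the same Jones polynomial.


same link: yes
V(D1) = -t^(-5/2) - t^(-1/2)  [11 crossings, <D> = A^-1 + A^7, w = -1]
D2 (bracket A^5 + A^13; 9 crossings at w = +1): V = -t^(-5/2) - t^(-1/2)
note: from 11 to 9 crossings by R-moves: one link, two diagrams


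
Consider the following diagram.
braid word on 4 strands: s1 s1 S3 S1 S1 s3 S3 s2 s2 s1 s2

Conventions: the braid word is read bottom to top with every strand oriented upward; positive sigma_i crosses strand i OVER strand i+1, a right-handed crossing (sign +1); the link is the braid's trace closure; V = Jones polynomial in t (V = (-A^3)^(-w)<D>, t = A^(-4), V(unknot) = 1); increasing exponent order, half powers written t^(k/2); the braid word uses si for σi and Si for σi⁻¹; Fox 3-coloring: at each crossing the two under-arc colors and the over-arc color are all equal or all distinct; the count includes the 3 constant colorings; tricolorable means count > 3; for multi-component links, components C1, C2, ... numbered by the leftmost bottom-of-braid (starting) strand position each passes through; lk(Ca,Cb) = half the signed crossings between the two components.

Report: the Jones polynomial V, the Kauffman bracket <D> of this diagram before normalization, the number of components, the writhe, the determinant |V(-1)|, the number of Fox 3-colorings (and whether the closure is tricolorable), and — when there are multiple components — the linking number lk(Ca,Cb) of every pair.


V = t + t^3 - t^4
<D> = A^-7 - A^-3 - A^5 (w = +3)
1 component over 11 crossings, w = +3
9 Fox colorings among 3^11, |V(-1)| = 3: tricolorable
why: V spans 3 powers of t: at least 3 crossings in any diagram


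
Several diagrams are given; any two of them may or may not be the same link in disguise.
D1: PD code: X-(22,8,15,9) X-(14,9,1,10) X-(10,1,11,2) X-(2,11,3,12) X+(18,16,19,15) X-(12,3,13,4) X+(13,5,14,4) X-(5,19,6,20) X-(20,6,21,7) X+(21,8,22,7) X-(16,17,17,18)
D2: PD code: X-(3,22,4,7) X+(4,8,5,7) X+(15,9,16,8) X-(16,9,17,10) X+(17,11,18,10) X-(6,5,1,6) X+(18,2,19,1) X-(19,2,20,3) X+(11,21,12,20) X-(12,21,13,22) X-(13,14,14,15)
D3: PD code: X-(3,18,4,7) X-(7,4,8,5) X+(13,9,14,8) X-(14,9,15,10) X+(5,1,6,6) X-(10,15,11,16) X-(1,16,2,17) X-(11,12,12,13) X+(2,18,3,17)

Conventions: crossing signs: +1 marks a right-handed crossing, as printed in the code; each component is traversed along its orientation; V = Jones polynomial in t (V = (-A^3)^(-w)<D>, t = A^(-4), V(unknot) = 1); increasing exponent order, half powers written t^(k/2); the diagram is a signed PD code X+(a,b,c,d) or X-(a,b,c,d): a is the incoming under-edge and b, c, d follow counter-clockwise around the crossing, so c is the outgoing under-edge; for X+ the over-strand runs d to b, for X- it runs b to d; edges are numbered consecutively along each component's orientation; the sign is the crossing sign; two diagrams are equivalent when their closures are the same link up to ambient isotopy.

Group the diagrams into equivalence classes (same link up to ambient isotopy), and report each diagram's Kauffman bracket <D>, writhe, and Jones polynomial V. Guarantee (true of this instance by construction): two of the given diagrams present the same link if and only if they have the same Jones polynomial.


classes: {D1} | {D2} | {D3}
V(D1) = t^(-13/2) - t^(-11/2) + t^(-9/2) - 2t^(-7/2) - t^(-3/2)  [11 crossings, <D> = A^-9 + 2A^-1 - A^3 + A^7 - A^11, w = -5]
V(D2) = -t^(-1/2) - t^(1/2)  [11 crossings, <D> = A^-5 + A^-1, w = -1]
V(D3) = -t^(-5/2) - t^(-1/2)  (w -3, c 9, <D> = A^-7 + A)
insight: 3 classes among 3 diagrams; unequal V(t) rules out equality


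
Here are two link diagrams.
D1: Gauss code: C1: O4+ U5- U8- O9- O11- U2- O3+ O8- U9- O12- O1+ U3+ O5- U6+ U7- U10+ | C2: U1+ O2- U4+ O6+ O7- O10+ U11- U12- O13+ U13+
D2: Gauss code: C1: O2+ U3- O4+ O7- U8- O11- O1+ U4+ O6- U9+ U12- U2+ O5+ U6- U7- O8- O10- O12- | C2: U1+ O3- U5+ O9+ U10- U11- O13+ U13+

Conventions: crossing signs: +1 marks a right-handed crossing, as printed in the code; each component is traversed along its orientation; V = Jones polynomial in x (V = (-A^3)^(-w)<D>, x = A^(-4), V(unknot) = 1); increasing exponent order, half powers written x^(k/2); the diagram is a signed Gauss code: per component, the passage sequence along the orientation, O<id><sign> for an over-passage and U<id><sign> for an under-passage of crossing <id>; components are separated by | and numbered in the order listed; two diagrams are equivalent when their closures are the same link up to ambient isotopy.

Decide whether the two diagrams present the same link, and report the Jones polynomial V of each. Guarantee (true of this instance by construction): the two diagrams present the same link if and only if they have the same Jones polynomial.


equivalent: yes
V(D1) = x^(-11/2) - 2x^(-9/2) + 2x^(-7/2) - 3x^(-5/2) + 3x^(-3/2) - 3x^(-1/2) + x^(1/2) - x^(3/2)  (w -1, c 13, <D> = A^-9 - A^-5 + 3A^-1 - 3A^3 + 3A^7 - 2A^11 + 2A^15 - A^19)
V(D2) = x^(-11/2) - 2x^(-9/2) + 2x^(-7/2) - 3x^(-5/2) + 3x^(-3/2) - 3x^(-1/2) + x^(1/2) - x^(3/2)  [13 crossings, <D> = A^-9 - A^-5 + 3A^-1 - 3A^3 + 3A^7 - 2A^11 + 2A^15 - A^19, w = -1]
key observation: from 13 to 13 crossings by R-moves: one link, two diagrams


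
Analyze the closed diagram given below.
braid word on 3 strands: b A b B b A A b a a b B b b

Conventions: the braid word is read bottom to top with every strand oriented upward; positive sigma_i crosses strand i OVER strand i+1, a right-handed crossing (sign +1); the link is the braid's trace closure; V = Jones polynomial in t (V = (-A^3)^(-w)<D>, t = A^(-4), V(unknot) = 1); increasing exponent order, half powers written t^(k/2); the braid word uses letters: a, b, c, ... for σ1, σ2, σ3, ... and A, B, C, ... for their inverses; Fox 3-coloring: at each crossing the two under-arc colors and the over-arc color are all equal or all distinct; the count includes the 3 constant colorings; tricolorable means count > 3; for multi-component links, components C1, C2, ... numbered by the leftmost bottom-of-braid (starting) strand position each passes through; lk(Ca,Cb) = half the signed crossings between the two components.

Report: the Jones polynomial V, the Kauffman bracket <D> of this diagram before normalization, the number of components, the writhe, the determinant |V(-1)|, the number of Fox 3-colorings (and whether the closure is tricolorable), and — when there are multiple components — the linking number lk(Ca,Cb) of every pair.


V(t) = -1 + 3t - 3t^2 + 5t^3 - 5t^4 + 4t^5 - 3t^6 + 2t^7 - t^8
bracket: -A^-20 + 2A^-16 - 3A^-12 + 4A^-8 - 5A^-4 + 5 - 3A^4 + 3A^8 - A^12, w = +4
1 component, writhe +4, over 14 crossings
det 27, colorings 9 of 3^14 — tricolorable
observation: the span of V is 8, forcing >= 8 crossings in any diagram


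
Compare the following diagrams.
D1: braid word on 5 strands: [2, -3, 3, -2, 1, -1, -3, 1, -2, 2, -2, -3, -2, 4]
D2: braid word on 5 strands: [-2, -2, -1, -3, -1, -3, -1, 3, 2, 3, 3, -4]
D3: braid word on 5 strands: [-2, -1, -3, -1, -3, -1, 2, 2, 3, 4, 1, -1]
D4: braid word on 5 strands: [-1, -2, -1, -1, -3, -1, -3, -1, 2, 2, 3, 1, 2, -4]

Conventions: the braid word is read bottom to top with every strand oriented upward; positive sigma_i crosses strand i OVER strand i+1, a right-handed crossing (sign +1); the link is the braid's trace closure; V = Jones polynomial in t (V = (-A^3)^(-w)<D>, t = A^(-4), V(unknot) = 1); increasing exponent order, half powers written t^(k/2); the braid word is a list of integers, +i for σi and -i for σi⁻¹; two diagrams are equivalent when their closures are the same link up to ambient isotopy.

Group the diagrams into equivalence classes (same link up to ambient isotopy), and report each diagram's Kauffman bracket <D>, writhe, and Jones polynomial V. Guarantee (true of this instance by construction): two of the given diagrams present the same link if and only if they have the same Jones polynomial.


classes: {D1} | {D2, D3, D4}
V(D1) = -t^-4 + t^-3 + t^-1  [14 crossings, <D> = A^-2 + A^6 - A^10, w = -2]
V(D2) = -t^-6 + 2t^-5 - 2t^-4 + 3t^-3 - 3t^-2 + 2t^-1 - 1 + t  [12 crossings, <D> = A^-16 - A^-12 + 2A^-8 - 3A^-4 + 3 - 2A^4 + 2A^8 - A^12, w = -4]
V(D3) = -t^-6 + 2t^-5 - 2t^-4 + 3t^-3 - 3t^-2 + 2t^-1 - 1 + t  [12 crossings, <D> = A^-10 - A^-6 + 2A^-2 - 3A^2 + 3A^6 - 2A^10 + 2A^14 - A^18, w = -2]
V(D4) = -t^-6 + 2t^-5 - 2t^-4 + 3t^-3 - 3t^-2 + 2t^-1 - 1 + t  (w -4, c 14, <D> = A^-16 - A^-12 + 2A^-8 - 3A^-4 + 3 - 2A^4 + 2A^8 - A^12)
note: 2 values of V(t) split the 4 diagrams


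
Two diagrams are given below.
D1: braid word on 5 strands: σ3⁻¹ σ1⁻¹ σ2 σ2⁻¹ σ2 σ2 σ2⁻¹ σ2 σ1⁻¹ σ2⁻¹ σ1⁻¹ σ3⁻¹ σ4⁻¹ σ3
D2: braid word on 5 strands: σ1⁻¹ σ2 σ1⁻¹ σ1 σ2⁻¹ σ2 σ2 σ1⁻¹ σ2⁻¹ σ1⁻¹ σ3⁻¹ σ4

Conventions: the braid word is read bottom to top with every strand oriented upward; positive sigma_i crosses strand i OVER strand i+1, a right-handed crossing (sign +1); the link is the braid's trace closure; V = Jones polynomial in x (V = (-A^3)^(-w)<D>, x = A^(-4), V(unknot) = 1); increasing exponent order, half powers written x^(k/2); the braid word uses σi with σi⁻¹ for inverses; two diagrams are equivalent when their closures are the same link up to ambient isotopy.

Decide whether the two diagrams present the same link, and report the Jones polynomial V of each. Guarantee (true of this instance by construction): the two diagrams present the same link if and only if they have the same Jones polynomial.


equivalent: yes
D1 (bracket A^-12; 14 crossings at w = -4): V = 1
V(D2) = 1  [12 crossings, <D> = A^-6, w = -2]
observation: Markov moves rewrite D1 (14 crossings) into D2 (12)


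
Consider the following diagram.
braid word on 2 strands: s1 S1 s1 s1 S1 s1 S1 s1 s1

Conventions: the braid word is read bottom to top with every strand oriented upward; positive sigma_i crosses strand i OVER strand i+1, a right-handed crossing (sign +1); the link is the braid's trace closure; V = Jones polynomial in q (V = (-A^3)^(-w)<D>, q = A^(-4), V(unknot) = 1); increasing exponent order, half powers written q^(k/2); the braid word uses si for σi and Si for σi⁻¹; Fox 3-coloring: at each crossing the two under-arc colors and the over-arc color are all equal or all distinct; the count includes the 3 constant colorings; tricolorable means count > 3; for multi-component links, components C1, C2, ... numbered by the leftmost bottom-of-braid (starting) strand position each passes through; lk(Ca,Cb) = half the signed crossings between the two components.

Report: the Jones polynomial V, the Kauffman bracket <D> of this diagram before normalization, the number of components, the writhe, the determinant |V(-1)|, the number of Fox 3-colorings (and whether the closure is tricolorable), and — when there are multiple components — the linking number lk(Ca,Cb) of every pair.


Jones polynomial: V(q) = q + q^3 - q^4
<D> = A^-7 - A^-3 - A^5; writhe +3
components 1, writhe +3 (9 crossings)
3-colorings: 9 of 3^9, det 3 — tricolorable
note: the span of V is 3, forcing >= 3 crossings in any diagram


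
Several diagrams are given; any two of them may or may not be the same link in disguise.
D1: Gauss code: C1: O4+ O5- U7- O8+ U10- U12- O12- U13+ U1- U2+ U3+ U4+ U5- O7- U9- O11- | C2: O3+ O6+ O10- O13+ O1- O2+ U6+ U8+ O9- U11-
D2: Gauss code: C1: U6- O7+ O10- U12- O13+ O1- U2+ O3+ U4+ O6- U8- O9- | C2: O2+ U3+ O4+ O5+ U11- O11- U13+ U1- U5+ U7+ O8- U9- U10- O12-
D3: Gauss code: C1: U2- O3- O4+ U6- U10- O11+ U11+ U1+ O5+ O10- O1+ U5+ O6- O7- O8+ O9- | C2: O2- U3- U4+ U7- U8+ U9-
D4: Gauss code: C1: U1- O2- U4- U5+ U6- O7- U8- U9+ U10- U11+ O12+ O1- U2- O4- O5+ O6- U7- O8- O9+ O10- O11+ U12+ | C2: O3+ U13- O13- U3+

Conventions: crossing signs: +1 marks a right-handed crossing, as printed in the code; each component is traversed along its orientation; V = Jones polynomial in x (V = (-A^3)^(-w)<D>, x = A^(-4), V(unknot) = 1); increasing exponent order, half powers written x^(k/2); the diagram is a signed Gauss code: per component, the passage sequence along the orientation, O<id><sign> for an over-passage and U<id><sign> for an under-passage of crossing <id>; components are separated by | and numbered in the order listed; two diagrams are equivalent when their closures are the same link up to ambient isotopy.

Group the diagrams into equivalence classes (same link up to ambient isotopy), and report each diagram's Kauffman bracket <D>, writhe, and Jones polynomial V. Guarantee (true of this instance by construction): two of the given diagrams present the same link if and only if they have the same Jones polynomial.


grouping into links: {D1, D2} | {D3} | {D4}
V(D1) = x^(-7/2) - 2x^(-5/2) + x^(-3/2) - 2x^(-1/2) + x^(1/2) - x^(3/2)  (w -1, c 13, <D> = A^-9 - A^-5 + 2A^-1 - A^3 + 2A^7 - A^11)
D2 (bracket A^-9 - A^-5 + 2A^-1 - A^3 + 2A^7 - A^11; 13 crossings at w = -1): V = x^(-7/2) - 2x^(-5/2) + x^(-3/2) - 2x^(-1/2) + x^(1/2) - x^(3/2)
D3 (bracket A^-1 + A^7; 11 crossings at w = -1): V = -x^(-5/2) - x^(-1/2)
D4 (bracket A^-7 + A^-3 + A - A^9; 13 crossings at w = -3): V = x^(-9/2) - x^(-5/2) - x^(-3/2) - x^(-1/2)
key observation: V(x) takes 3 values over 4 diagrams, fixing the grouping


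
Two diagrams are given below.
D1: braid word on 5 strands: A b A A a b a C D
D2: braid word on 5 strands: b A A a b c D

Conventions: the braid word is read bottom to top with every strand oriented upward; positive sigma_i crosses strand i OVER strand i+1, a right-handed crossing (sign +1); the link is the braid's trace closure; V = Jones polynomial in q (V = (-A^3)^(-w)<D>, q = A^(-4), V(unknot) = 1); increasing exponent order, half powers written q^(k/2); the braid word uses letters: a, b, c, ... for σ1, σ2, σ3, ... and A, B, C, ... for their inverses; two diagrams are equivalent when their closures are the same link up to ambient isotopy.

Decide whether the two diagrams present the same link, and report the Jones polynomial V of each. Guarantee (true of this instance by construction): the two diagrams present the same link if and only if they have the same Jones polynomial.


equivalent: yes
V(D1) = -q^(1/2) - q^(5/2)  (w -1, c 9, <D> = A^-13 + A^-5)
V(D2) = -q^(1/2) - q^(5/2)  [7 crossings, <D> = A^-7 + A, w = +1]
key observation: one V(q) for all 2 diagrams — one class (guaranteed)


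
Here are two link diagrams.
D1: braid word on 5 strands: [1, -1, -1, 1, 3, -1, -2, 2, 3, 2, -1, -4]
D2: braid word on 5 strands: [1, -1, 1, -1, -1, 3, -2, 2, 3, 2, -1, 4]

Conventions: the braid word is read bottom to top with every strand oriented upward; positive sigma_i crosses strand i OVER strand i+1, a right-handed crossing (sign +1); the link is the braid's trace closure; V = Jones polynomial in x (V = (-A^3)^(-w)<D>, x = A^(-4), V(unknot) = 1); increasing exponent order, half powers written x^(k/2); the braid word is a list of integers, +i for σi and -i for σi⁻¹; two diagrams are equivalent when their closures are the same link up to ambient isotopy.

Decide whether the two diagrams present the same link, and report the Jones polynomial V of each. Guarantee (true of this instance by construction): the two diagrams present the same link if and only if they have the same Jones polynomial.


same link: yes
V(D1) = x^-2 + 2 + x^2  [12 crossings, <D> = A^-8 + 2 + A^8, w = 0]
V(D2) = x^-2 + 2 + x^2  (w +2, c 12, <D> = A^-2 + 2A^6 + A^14)
note: all 2 diagrams share one V(x), hence one class


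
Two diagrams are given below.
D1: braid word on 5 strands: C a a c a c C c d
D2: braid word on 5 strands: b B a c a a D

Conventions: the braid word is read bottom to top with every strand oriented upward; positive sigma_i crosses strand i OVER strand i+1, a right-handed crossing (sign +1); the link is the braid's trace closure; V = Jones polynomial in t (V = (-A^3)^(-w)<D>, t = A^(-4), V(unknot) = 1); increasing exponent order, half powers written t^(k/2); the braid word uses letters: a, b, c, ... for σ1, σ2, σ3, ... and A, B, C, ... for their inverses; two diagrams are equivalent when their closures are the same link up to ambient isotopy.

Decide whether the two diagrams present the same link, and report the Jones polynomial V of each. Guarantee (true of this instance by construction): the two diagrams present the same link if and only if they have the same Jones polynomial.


same link: yes
V(D1) = -t^(1/2) - t^(3/2) - t^(5/2) + t^(9/2)  [9 crossings, <D> = -A^-3 + A^5 + A^9 + A^13, w = +5]
V(D2) = -t^(1/2) - t^(3/2) - t^(5/2) + t^(9/2)  [7 crossings, <D> = -A^-9 + A^-1 + A^3 + A^7, w = +3]
insight: Markov moves rewrite D1 (9 crossings) into D2 (7)


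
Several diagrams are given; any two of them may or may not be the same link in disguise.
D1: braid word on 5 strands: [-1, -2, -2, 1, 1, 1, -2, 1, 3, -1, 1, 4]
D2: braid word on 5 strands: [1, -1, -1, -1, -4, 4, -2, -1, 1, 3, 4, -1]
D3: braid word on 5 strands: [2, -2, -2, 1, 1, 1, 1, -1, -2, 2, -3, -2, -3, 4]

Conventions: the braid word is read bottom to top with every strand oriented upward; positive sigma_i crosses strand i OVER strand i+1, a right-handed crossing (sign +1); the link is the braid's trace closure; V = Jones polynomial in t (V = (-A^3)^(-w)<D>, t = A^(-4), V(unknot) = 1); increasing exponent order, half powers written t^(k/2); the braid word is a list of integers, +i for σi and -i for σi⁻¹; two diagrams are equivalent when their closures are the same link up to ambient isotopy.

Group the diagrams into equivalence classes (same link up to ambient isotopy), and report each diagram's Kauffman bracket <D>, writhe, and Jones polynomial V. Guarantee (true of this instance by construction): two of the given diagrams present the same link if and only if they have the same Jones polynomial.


classes: {D1, D3} | {D2}
V(D1) = -t^-3 + t^-2 - t^-1 + 3 - t + t^2 - t^3  [12 crossings, <D> = -A^-6 + A^-2 - A^2 + 3A^6 - A^10 + A^14 - A^18, w = +2]
V(D2) = -t^-4 + t^-3 + t^-1  (w -2, c 12, <D> = A^-2 + A^6 - A^10)
V(D3) = -t^-3 + t^-2 - t^-1 + 3 - t + t^2 - t^3  [14 crossings, <D> = -A^-12 + A^-8 - A^-4 + 3 - A^4 + A^8 - A^12, w = 0]
note: 2 classes among 3 diagrams; unequal V(t) rules out equality


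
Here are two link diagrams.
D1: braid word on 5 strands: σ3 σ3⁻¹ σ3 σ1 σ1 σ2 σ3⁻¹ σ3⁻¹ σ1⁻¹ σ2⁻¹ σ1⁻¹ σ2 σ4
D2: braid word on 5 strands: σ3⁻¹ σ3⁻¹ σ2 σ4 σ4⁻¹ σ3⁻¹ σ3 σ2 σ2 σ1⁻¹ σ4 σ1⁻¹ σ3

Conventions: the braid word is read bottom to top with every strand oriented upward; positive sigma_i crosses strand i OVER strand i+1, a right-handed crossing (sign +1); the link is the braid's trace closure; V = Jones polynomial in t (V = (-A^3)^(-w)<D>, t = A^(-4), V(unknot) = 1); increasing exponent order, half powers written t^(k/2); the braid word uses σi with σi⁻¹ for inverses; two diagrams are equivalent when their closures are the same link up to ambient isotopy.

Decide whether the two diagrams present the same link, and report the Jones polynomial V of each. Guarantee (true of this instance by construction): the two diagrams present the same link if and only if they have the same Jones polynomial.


equivalent: no
V(D1) = -t^(-5/2) - t^(-1/2)  (w +1, c 13, <D> = A^5 + A^13)
V(D2) = -t^(-3/2) - 2t^(1/2) + t^(3/2) - t^(5/2) + t^(7/2)  (w +1, c 13, <D> = -A^-11 + A^-7 - A^-3 + 2A + A^9)
why: V(t) takes 2 values over 2 diagrams, fixing the grouping


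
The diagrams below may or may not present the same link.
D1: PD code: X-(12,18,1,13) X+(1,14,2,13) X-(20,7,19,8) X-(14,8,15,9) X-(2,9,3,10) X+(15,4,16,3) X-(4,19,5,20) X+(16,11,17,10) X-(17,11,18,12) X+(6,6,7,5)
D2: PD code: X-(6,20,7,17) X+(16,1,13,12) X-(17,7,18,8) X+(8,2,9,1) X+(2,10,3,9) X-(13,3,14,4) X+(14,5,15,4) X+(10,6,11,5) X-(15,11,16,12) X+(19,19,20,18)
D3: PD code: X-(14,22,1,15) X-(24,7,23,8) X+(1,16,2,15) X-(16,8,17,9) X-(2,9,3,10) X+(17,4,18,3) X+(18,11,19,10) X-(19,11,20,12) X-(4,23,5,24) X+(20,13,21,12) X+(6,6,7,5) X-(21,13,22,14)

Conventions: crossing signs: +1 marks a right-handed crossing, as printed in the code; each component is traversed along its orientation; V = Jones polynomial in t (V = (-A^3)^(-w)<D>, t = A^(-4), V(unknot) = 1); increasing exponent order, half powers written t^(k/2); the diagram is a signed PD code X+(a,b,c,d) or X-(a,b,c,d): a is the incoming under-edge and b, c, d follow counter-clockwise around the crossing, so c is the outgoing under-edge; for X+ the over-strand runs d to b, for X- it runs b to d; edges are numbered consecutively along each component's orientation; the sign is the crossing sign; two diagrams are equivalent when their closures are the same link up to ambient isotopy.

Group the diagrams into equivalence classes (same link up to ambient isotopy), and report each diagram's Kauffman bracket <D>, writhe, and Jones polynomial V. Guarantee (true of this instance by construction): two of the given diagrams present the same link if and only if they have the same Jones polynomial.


equivalence classes: {D1, D3} | {D2}
D1 (bracket A^-6 + A^-2 + A^2 + A^6; 10 crossings at w = -2): V = t^-3 + t^-2 + t^-1 + 1
D2 (bracket -A^-10 + A^2 + 2A^6 + A^10 + A^14; 10 crossings at w = +2): V = t^-2 + t^-1 + 2 + t - t^4
V(D3) = t^-3 + t^-2 + t^-1 + 1  (w -2, c 12, <D> = A^-6 + A^-2 + A^2 + A^6)
observation: 2 values of V(t) split the 3 diagrams


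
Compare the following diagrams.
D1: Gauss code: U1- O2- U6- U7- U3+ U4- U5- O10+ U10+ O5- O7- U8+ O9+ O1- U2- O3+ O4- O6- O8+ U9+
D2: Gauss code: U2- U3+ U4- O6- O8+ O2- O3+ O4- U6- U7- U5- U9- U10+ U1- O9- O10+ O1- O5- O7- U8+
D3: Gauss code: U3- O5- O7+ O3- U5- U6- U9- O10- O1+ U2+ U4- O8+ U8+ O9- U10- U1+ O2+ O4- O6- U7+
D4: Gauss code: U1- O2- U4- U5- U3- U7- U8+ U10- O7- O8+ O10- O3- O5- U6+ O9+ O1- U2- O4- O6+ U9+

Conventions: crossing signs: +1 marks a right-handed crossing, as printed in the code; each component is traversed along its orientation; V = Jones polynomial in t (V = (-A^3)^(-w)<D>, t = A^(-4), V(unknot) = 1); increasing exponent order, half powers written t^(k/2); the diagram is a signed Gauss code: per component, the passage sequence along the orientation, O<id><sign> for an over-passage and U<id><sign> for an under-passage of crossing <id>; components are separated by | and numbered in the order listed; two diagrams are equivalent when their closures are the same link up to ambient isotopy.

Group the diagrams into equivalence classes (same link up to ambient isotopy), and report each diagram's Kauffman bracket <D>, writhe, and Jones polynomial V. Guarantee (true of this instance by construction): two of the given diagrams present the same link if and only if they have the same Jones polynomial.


grouping into links: {D1, D2, D3, D4}
V(D1) = 1  (w -2, c 10, <D> = A^-6)
V(D2) = 1  (w -4, c 10, <D> = A^-12)
V(D3) = 1  [10 crossings, <D> = A^-6, w = -2]
V(D4) = 1  (w -4, c 10, <D> = A^-12)
why: all 4 diagrams share one V(t), hence one class


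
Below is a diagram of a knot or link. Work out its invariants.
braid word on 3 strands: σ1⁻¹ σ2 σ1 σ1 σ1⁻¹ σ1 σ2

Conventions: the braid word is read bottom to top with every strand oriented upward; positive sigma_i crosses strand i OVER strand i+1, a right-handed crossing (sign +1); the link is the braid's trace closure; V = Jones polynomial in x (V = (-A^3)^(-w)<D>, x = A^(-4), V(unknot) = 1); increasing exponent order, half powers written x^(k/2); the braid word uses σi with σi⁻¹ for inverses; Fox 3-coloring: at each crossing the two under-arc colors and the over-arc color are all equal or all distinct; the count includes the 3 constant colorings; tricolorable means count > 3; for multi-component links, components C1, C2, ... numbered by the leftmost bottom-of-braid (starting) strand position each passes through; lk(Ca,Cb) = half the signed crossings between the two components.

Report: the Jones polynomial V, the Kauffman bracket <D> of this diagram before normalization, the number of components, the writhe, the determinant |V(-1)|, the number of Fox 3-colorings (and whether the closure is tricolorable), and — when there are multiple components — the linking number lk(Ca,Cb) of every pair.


V = -x^(1/2) + x^(3/2) - x^(5/2) - x^(9/2)
<D> = A^-9 + A^-1 - A^3 + A^7 (w = +3)
2 components over 7 crossings, w = +3
lk(C1,C2): +2
3 Fox colorings among 3^7, |V(-1)| = 4: not tricolorable
why: w = +3 shifts under R1 moves; the (-A^3)^(-3) factor cancels that in V


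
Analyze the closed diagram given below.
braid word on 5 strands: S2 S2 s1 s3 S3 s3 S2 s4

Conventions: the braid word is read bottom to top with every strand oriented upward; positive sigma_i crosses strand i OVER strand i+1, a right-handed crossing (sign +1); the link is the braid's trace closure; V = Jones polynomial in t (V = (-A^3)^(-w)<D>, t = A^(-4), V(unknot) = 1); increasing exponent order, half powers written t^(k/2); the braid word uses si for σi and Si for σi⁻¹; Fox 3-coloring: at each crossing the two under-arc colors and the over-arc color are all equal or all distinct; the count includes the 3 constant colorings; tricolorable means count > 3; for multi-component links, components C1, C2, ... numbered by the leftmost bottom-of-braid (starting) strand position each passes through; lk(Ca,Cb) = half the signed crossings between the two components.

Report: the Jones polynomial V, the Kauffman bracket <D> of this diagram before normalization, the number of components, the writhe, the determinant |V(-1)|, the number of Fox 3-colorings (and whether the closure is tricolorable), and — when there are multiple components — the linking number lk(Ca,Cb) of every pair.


Jones polynomial: V(t) = -t^-4 + t^-3 + t^-1
<D> = A^4 + A^12 - A^16; writhe 0
components 1, writhe 0 (8 crossings)
3-colorings: 9 of 3^8, det 3 — tricolorable
note: V spans 3 powers of t: at least 3 crossings in any diagram


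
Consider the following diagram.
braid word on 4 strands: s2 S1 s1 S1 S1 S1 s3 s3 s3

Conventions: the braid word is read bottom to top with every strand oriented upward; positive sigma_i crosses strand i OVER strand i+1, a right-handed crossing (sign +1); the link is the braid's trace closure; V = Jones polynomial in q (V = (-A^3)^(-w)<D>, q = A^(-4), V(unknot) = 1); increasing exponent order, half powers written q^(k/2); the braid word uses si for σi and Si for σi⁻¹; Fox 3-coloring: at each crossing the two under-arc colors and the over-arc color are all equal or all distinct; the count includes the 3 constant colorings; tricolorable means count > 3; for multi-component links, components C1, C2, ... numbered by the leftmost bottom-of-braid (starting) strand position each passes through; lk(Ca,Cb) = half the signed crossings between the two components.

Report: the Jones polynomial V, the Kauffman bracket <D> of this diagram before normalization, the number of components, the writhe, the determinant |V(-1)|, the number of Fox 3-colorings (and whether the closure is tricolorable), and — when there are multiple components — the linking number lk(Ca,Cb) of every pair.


V = -q^-3 + q^-2 - q^-1 + 3 - q + q^2 - q^3
<D> = A^-9 - A^-5 + A^-1 - 3A^3 + A^7 - A^11 + A^15 (w = +1)
1 component over 9 crossings, w = +1
27 Fox colorings among 3^9, |V(-1)| = 9: tricolorable
why: the span of V is 6, forcing >= 6 crossings in any diagram


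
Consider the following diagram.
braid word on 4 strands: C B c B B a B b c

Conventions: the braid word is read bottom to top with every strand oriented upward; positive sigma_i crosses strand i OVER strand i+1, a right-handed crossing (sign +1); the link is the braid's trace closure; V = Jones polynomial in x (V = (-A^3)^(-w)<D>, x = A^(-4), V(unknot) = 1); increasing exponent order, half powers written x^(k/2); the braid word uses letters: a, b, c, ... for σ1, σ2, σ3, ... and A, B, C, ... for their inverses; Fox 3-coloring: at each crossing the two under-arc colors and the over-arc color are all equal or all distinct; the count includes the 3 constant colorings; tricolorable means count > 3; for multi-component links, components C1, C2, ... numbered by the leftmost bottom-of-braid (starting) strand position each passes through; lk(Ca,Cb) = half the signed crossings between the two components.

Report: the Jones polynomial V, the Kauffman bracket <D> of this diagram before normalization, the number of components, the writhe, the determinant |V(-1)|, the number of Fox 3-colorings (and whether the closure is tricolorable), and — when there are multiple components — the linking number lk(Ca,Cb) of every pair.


V = -x^-4 + x^-3 + x^-1
<D> = -A - A^9 + A^13 (w = -1)
1 component over 9 crossings, w = -1
9 Fox colorings among 3^9, |V(-1)| = 3: tricolorable
why: w = -1 (over 9 crossings) is diagram-only; (-A^3)^(1) removes it from V
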